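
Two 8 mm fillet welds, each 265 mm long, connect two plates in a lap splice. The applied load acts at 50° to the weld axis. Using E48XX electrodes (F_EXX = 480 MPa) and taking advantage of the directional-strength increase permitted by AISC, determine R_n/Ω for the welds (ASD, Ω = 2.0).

t_e = 0.707 × 8 = 5.656 mm; A_we = 5.656 × 530 = 2998 mm².
Directional factor: 1.0 + 0.5 sin^1.5(50°) = 1.335.
F_nw = 0.6 × 480 × 1.335 = 384.5 MPa.
R_n/Ω = (384.5 × 2998) / 2.0 × 10⁻³ = 576.4 kN.

R_n/Ω ≈ 576 kN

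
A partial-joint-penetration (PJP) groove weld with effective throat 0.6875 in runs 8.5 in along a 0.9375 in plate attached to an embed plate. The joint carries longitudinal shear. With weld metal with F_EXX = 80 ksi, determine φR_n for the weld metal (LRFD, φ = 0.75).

φR_n ≈ 210 kips

Effective throat (given) t_e = 0.6875 in.
A_we = 0.6875 × 8.5 = 5.844 in².
F_nw = 0.6 F_EXX = 48 ksi.
φR_n = 0.75 × 48 × 5.844 = 210.4 kips.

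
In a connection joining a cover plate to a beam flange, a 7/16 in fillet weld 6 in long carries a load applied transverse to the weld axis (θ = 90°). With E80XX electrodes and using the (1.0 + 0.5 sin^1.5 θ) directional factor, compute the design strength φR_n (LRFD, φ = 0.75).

φR_n ≈ 100 kips

E80XX → F_EXX = 80 ksi.
t_e = 0.707 × 0.4375 = 0.3093 in; A_we = 0.3093 × 6 = 1.856 in².
Directional factor: 1.0 + 0.5 sin^1.5(90°) = 1.5.
F_nw = 0.6 × 80 × 1.5 = 72 ksi.
φR_n = 0.75 × 72 × 1.856 = 100.2 kips.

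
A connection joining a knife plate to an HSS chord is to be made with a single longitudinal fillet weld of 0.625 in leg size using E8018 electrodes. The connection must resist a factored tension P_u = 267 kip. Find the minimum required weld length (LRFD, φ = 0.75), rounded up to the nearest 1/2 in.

E80XX → F_EXX = 80 ksi.
Throat t_e = 0.707 × 0.625 = 0.4419 in.
φr_n = 0.75 × 0.6 × 80 × 0.4419 = 15.91 kip/in.
L_req = P_u / φr_n = 267 / 15.91 = 16.78 in total.
Round up → use L = 17 in.

L = 17 in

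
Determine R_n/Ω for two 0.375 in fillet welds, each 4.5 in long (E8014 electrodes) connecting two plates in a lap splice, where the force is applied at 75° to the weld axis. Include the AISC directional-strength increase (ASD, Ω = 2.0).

E80XX → F_EXX = 80 ksi.
t_e = 0.707 × 0.375 = 0.2651 in; A_we = 0.2651 × 9 = 2.386 in².
Directional factor: 1.0 + 0.5 sin^1.5(75°) = 1.475.
F_nw = 0.6 × 80 × 1.475 = 70.78 ksi.
R_n/Ω = (70.78 × 2.386) / 2.0 = 84.45 kips.

R_n/Ω ≈ 84.4 kips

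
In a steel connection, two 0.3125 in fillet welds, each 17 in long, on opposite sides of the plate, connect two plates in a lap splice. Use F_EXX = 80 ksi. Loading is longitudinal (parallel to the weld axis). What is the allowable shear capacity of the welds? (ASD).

Effective throat t_e = 0.707 × 0.3125 = 0.2209 in.
Total length L = 34 in; A_we = 0.2209 × 34 = 7.512 in².
F_nw = 0.6 F_EXX = 0.6 × 80 = 48 ksi.
R_n = 48 × 7.512 = 360.6 kips; R_n/Ω = 360.6/2.0 = 180.3 kips.

R_n/Ω ≈ 180 kips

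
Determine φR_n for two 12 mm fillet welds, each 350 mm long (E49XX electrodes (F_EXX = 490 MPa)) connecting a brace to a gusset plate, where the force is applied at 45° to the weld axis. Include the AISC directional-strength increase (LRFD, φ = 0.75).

t_e = 0.707 × 12 = 8.484 mm; A_we = 8.484 × 700 = 5939 mm².
Directional factor: 1.0 + 0.5 sin^1.5(45°) = 1.297.
F_nw = 0.6 × 490 × 1.297 = 381.4 MPa.
φR_n = 0.75 × 381.4 × 5939 × 10⁻³ = 1699 kN.

φR_n ≈ 1700 kN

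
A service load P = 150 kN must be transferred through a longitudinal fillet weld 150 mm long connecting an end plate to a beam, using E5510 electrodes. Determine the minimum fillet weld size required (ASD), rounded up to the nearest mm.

w = 9 mm

E55XX → F_EXX = 550 MPa.
Total weld length L = 150 mm.
Required throat t_e = P × Ω / (0.6 F_EXX × L) = 150 × 2.0 / (0.6 × 550 × 150 × 10⁻³) = 6.061 mm.
Required leg w = t_e / 0.707 = 8.572 mm → use 9 mm.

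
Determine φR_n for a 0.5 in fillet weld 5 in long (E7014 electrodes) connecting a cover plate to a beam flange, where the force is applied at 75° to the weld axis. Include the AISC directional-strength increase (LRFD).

E70XX → F_EXX = 70 ksi.
t_e = 0.707 × 0.5 = 0.3535 in; A_we = 0.3535 × 5 = 1.767 in².
Directional factor: 1.0 + 0.5 sin^1.5(75°) = 1.475.
F_nw = 0.6 × 70 × 1.475 = 61.94 ksi.
φR_n = 0.75 × 61.94 × 1.767 = 82.1 kips.

φR_n ≈ 82.1 kips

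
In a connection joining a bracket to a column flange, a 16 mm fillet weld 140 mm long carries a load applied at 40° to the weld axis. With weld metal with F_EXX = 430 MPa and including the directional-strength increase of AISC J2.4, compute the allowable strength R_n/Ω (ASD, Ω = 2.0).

t_e = 0.707 × 16 = 11.31 mm; A_we = 11.31 × 140 = 1584 mm².
Directional factor: 1.0 + 0.5 sin^1.5(40°) = 1.258.
F_nw = 0.6 × 430 × 1.258 = 324.5 MPa.
R_n/Ω = (324.5 × 1584) / 2.0 × 10⁻³ = 256.9 kN.

R_n/Ω ≈ 257 kN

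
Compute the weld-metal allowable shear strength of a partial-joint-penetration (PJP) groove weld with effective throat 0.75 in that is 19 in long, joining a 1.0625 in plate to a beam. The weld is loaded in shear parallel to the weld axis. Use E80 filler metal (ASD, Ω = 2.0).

E80XX → F_EXX = 80 ksi.
Effective throat (given) t_e = 0.75 in.
A_we = 0.75 × 19 = 14.25 in².
F_nw = 0.6 F_EXX = 48 ksi.
R_n/Ω = (48 × 14.25) / 2.0 = 342 kip.

R_n/Ω ≈ 342 kip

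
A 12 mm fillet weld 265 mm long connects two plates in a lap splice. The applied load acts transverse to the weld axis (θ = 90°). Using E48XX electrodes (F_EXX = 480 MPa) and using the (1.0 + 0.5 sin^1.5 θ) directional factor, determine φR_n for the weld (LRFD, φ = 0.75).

t_e = 0.707 × 12 = 8.484 mm; A_we = 8.484 × 265 = 2248 mm².
Directional factor: 1.0 + 0.5 sin^1.5(90°) = 1.5.
F_nw = 0.6 × 480 × 1.5 = 432 MPa.
φR_n = 0.75 × 432 × 2248 × 10⁻³ = 728.4 kN.

φR_n ≈ 728 kN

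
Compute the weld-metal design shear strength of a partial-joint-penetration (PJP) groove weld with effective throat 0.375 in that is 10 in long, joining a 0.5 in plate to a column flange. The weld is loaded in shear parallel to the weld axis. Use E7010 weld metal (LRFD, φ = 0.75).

E70XX → F_EXX = 70 ksi.
Effective throat (given) t_e = 0.375 in.
A_we = 0.375 × 10 = 3.75 in².
F_nw = 0.6 F_EXX = 42 ksi.
φR_n = 0.75 × 42 × 3.75 = 118.1 kip.

φR_n ≈ 118 kip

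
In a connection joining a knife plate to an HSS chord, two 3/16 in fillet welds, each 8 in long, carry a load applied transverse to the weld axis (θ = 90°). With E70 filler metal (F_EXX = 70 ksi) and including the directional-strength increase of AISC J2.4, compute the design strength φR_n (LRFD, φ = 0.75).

t_e = 0.707 × 0.1875 = 0.1326 in; A_we = 0.1326 × 16 = 2.121 in².
Directional factor: 1.0 + 0.5 sin^1.5(90°) = 1.5.
F_nw = 0.6 × 70 × 1.5 = 63 ksi.
φR_n = 0.75 × 63 × 2.121 = 100.2 kips.

φR_n ≈ 100 kips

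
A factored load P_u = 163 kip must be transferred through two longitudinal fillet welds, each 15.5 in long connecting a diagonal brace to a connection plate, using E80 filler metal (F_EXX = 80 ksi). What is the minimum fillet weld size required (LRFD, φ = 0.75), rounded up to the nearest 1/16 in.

Total weld length L = 31 in.
Required throat t_e = P_u / (φ × 0.6 F_EXX × L) = 163 / (0.75 × 0.6 × 80 × 31) = 0.1461 in.
Required leg w = t_e / 0.707 = 0.2066 in → use 1/4 in.

w = 1/4 in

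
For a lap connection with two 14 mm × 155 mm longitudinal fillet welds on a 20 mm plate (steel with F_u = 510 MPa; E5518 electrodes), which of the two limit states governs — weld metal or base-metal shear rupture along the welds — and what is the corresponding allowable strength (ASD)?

E55XX → F_EXX = 550 MPa.
t_e = 0.707 × 14 = 9.898 mm; L = 310 mm.
Weld metal: R_n/Ω = (1/2.0) × 0.6 × 550 × 9.898 × 310 × 10⁻³ = 506.3 kN.
Base metal (shear rupture): R_n/Ω = (1/2.0) × 0.6 × 510 × 20 × 310 × 10⁻³ = 948.6 kN.
Governing: weld metal.

R_n/Ω ≈ 506 kN (weld metal governs)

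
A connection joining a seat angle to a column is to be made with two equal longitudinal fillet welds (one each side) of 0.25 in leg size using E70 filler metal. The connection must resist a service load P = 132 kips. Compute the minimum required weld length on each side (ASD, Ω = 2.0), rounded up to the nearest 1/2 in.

E70XX → F_EXX = 70 ksi.
Throat t_e = 0.707 × 0.25 = 0.1767 in.
r_n/Ω = (0.6 × 70 × 0.1767) / 2.0 = 3.712 kip/in.
L_req = P / (r_n/Ω) = 132 / 3.712 = 35.56 in total.
Per side: 35.56 / 2 = 17.78 in.
Round up → use L = 18 in on each side.

L = 18 in on each side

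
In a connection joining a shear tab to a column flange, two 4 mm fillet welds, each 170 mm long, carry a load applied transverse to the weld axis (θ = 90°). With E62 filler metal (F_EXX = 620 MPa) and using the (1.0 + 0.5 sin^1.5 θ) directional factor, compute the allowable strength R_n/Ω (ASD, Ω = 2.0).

R_n/Ω ≈ 268 kN

t_e = 0.707 × 4 = 2.828 mm; A_we = 2.828 × 340 = 961.5 mm².
Directional factor: 1.0 + 0.5 sin^1.5(90°) = 1.5.
F_nw = 0.6 × 620 × 1.5 = 558 MPa.
R_n/Ω = (558 × 961.5) / 2.0 × 10⁻³ = 268.3 kN.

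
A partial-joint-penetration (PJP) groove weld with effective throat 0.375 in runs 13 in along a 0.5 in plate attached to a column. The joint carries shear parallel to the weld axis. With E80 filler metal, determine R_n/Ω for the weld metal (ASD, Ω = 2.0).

E80XX → F_EXX = 80 ksi.
Effective throat (given) t_e = 0.375 in.
A_we = 0.375 × 13 = 4.875 in².
F_nw = 0.6 F_EXX = 48 ksi.
R_n/Ω = (48 × 4.875) / 2.0 = 117 kip.

R_n/Ω ≈ 117 kip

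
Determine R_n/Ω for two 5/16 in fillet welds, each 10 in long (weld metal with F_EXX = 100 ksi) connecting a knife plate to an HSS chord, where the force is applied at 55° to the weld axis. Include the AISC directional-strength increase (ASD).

t_e = 0.707 × 0.3125 = 0.2209 in; A_we = 0.2209 × 20 = 4.419 in².
Directional factor: 1.0 + 0.5 sin^1.5(55°) = 1.371.
F_nw = 0.6 × 100 × 1.371 = 82.24 ksi.
R_n/Ω = (82.24 × 4.419) / 2.0 = 181.7 kips.

R_n/Ω ≈ 182 kips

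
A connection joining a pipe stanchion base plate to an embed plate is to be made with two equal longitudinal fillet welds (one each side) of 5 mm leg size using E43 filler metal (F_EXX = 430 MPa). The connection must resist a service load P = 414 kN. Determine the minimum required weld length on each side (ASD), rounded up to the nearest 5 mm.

Throat t_e = 0.707 × 5 = 3.535 mm.
r_n/Ω = (0.6 × 430 × 3.535) / 2.0 = 456 N/mm = 0.456 kN/mm.
L_req = P / (r_n/Ω) = 414 / 0.456 = 907.9 mm total.
Per side: 907.9 / 2 = 453.9 mm.
Round up → use L = 455 mm on each side.

L = 455 mm on each side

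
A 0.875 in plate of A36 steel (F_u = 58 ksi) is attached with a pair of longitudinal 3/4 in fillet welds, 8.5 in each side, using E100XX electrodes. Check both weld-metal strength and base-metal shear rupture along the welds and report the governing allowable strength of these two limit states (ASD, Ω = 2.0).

E100XX → F_EXX = 100 ksi.
t_e = 0.707 × 0.75 = 0.5302 in; L = 17 in.
Weld metal: R_n/Ω = (1/2.0) × 0.6 × 100 × 0.5302 × 17 = 270.4 kip.
Base metal (shear rupture): R_n/Ω = (1/2.0) × 0.6 × 58 × 0.875 × 17 = 258.8 kip.
Governing: base-metal shear rupture.

R_n/Ω ≈ 259 kip (base-metal shear rupture governs)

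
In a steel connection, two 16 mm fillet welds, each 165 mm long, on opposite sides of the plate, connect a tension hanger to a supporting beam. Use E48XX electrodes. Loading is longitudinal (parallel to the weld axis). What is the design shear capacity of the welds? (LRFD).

E48XX → F_EXX = 480 MPa.
Effective throat t_e = 0.707 × 16 = 11.31 mm.
Total length L = 330 mm; A_we = 11.31 × 330 = 3733 mm².
F_nw = 0.6 F_EXX = 0.6 × 480 = 288 MPa.
φR_n = 0.75 × 288 × 3733 × 10⁻³ = 806.3 kN.

φR_n ≈ 806 kN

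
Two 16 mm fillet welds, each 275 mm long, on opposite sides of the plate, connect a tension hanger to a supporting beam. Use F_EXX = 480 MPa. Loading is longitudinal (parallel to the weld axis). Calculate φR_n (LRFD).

Effective throat t_e = 0.707 × 16 = 11.31 mm.
Total length L = 550 mm; A_we = 11.31 × 550 = 6222 mm².
F_nw = 0.6 F_EXX = 0.6 × 480 = 288 MPa.
φR_n = 0.75 × 288 × 6222 × 10⁻³ = 1344 kN.

φR_n ≈ 1340 kN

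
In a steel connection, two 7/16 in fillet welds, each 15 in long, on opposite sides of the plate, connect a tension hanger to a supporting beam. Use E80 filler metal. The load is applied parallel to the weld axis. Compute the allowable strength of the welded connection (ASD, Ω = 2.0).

E80XX → F_EXX = 80 ksi.
Effective throat t_e = 0.707 × 0.4375 = 0.3093 in.
Total length L = 30 in; A_we = 0.3093 × 30 = 9.279 in².
F_nw = 0.6 F_EXX = 0.6 × 80 = 48 ksi.
R_n = 48 × 9.279 = 445.4 kips; R_n/Ω = 445.4/2.0 = 222.7 kips.

R_n/Ω ≈ 223 kips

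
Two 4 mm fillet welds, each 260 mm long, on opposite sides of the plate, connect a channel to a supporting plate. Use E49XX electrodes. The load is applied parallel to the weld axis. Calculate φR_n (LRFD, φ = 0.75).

E49XX → F_EXX = 490 MPa.
Effective throat t_e = 0.707 × 4 = 2.828 mm.
Total length L = 520 mm; A_we = 2.828 × 520 = 1471 mm².
F_nw = 0.6 F_EXX = 0.6 × 490 = 294 MPa.
φR_n = 0.75 × 294 × 1471 × 10⁻³ = 324.3 kN.

φR_n ≈ 324 kN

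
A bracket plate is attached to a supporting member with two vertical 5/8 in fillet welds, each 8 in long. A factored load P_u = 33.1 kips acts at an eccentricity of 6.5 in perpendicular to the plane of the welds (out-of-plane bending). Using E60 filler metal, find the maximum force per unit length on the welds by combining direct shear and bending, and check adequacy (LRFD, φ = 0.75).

f_max ≈ 10.3 kip/in; adequate

E60XX → F_EXX = 60 ksi.
L_w = 2 × 8 = 16 in; section modulus (unit throat) S = 2 × L²/6 = 21.33 in².
Direct shear f_v = P/L_w = 33.1/16 = 2.069 kip/in.
Moment M = P × e = 33.1 × 6.5 = 215.15 kip·in; bending f_b = M/S = 10.09 kip/in.
f_max = √(f_v² + f_b²) = √(2.069² + 10.09²) = 10.3 kip/in.
φr_n = 0.75 × 0.6 × 60 × (0.707 × 0.625) = 11.93 kip/in → adequate.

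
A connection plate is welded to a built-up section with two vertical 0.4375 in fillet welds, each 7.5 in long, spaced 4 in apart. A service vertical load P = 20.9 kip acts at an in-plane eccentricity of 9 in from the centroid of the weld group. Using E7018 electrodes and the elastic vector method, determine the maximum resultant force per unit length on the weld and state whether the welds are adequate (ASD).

E70XX → F_EXX = 70 ksi.
Total weld length L_w = 15 in. Treat welds as unit-width lines.
Polar moment about centroid: J = 2[d³/12 + d(b/2)²] = 2[7.5³/12 + 7.5×2²] = 130.3 in³.
Direct shear f_v = P/L_w = 20.9 / 15 = 1.393 kip/in (vertical).
Torsion M = P·e = 20.9 × 9 = 188.1 kip·in.
Critical point at (x, y) = (2, 3.75) from centroid. f_tx = M·y/J = 5.413 kip/in; f_ty = M·x/J = 2.887 kip/in.
Resultant f_max = √[f_tx² + (f_v + f_ty)²] = √[5.413² + (1.393 + 2.887)²] = 6.901 kip/in.
Capacity per unit length: r_n/Ω = (1/2.0) × 0.6 × 70 × (0.707 × 0.4375) = 6.496 kip/in.
6.901 > 6.496 → NOT adequate.

f_max ≈ 6.9 kip/in; NOT adequate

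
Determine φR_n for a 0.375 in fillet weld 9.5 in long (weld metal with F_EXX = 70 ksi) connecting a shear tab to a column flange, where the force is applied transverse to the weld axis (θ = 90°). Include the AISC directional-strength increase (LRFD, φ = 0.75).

t_e = 0.707 × 0.375 = 0.2651 in; A_we = 0.2651 × 9.5 = 2.519 in².
Directional factor: 1.0 + 0.5 sin^1.5(90°) = 1.5.
F_nw = 0.6 × 70 × 1.5 = 63 ksi.
φR_n = 0.75 × 63 × 2.519 = 119 kip.

φR_n ≈ 119 kip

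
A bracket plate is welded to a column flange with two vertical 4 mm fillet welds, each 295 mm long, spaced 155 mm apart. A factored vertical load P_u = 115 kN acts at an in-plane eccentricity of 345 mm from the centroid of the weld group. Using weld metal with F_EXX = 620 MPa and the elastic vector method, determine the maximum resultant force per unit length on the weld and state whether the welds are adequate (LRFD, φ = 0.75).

f_max ≈ 952 N/mm; NOT adequate

Total weld length L_w = 590 mm. Treat welds as unit-width lines.
Polar moment about centroid: J = 2[d³/12 + d(b/2)²] = 2[295³/12 + 295×77.5²] = 7822000 mm³.
Direct shear f_v = P/L_w = 115×10³ / 590 = 194.9 N/mm (vertical).
Torsion M = P·e = 115×10³ × 345 = 39675000 N·mm.
Critical point at (x, y) = (77.5, 147.5) from centroid. f_tx = M·y/J = 748.1 N/mm; f_ty = M·x/J = 393.1 N/mm.
Resultant f_max = √[f_tx² + (f_v + f_ty)²] = √[748.1² + (194.9 + 393.1)²] = 951.5 N/mm.
Capacity per unit length: φr_n = 0.75 × 0.6 × 620 × (0.707 × 4) = 789 N/mm.
951.5 > 789 → NOT adequate.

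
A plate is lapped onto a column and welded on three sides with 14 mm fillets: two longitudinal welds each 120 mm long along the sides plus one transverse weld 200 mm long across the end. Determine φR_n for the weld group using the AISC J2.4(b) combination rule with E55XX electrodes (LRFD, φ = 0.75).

E55XX → F_EXX = 550 MPa.
t_e = 0.707 × 14 = 9.898 mm.
R_nwl = 0.6 × 550 × 9.898 × 240 × 10⁻³ = 783.9 kN (longitudinal, 2 welds).
R_nwt = 0.6 × 550 × 9.898 × 200 × 10⁻³ = 653.3 kN (transverse, base value).
(i) R_nwl + R_nwt = 1437 kN; (ii) 0.85 R_nwl + 1.5 R_nwt = 1646 kN.
R_n = max = 1646 kN [governs: (ii)]; φR_n = 1235 kN.

φR_n ≈ 1230 kN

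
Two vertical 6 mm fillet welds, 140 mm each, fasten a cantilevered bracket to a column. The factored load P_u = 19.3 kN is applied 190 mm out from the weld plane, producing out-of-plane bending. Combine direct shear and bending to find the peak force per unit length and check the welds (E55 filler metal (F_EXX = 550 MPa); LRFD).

f_max ≈ 565 N/mm; adequate

L_w = 2 × 140 = 280 mm; section modulus (unit throat) S = 2 × L²/6 = 6533 mm².
Direct shear f_v = P/L_w = 19.3×10³/280 = 68.93 N/mm.
Moment M = P × e = 19.3×10³ × 190 = 3667000 N·mm; bending f_b = M/S = 561.3 N/mm.
f_max = √(f_v² + f_b²) = √(68.93² + 561.3²) = 565.5 N/mm.
φr_n = 0.75 × 0.6 × 550 × (0.707 × 6) = 1050 N/mm → adequate.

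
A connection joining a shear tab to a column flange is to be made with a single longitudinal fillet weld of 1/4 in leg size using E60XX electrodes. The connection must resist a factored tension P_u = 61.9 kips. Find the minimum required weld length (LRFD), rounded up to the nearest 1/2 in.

E60XX → F_EXX = 60 ksi.
Throat t_e = 0.707 × 0.25 = 0.1767 in.
φr_n = 0.75 × 0.6 × 60 × 0.1767 = 4.772 kips/in.
L_req = P_u / φr_n = 61.9 / 4.772 = 12.97 in total.
Round up → use L = 13 in.

L = 13 in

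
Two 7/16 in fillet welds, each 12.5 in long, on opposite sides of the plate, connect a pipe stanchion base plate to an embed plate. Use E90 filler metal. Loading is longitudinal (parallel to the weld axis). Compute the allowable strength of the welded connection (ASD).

R_n/Ω ≈ 209 kips

E90XX → F_EXX = 90 ksi.
Effective throat t_e = 0.707 × 0.4375 = 0.3093 in.
Total length L = 25 in; A_we = 0.3093 × 25 = 7.733 in².
F_nw = 0.6 F_EXX = 0.6 × 90 = 54 ksi.
R_n = 54 × 7.733 = 417.6 kips; R_n/Ω = 417.6/2.0 = 208.8 kips.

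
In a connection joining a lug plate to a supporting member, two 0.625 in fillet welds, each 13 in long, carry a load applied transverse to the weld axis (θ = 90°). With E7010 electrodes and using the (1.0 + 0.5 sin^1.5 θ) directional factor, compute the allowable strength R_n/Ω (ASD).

E70XX → F_EXX = 70 ksi.
t_e = 0.707 × 0.625 = 0.4419 in; A_we = 0.4419 × 26 = 11.49 in².
Directional factor: 1.0 + 0.5 sin^1.5(90°) = 1.5.
F_nw = 0.6 × 70 × 1.5 = 63 ksi.
R_n/Ω = (63 × 11.49) / 2.0 = 361.9 kips.

R_n/Ω ≈ 362 kips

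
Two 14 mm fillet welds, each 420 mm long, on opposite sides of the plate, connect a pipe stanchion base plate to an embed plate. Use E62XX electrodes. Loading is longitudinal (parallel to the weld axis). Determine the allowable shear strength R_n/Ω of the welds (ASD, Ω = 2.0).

E62XX → F_EXX = 620 MPa.
Effective throat t_e = 0.707 × 14 = 9.898 mm.
Total length L = 840 mm; A_we = 9.898 × 840 = 8314 mm².
F_nw = 0.6 F_EXX = 0.6 × 620 = 372 MPa.
R_n = 372 × 8314 × 10⁻³ = 3093 kN; R_n/Ω = 3093/2.0 = 1546 kN.

R_n/Ω ≈ 1550 kN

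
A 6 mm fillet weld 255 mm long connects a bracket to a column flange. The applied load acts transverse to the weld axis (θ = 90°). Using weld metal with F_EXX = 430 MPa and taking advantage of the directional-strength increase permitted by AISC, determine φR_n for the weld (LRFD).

φR_n ≈ 314 kN

t_e = 0.707 × 6 = 4.242 mm; A_we = 4.242 × 255 = 1082 mm².
Directional factor: 1.0 + 0.5 sin^1.5(90°) = 1.5.
F_nw = 0.6 × 430 × 1.5 = 387 MPa.
φR_n = 0.75 × 387 × 1082 × 10⁻³ = 314 kN.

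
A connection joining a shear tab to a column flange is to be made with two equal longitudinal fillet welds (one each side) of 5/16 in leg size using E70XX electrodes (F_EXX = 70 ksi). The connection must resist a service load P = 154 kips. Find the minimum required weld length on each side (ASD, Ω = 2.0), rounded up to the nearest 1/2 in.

L = 17 in on each side

Throat t_e = 0.707 × 0.3125 = 0.2209 in.
r_n/Ω = (0.6 × 70 × 0.2209) / 2.0 = 4.64 kip/in.
L_req = P / (r_n/Ω) = 154 / 4.64 = 33.19 in total.
Per side: 33.19 / 2 = 16.6 in.
Round up → use L = 17 in on each side.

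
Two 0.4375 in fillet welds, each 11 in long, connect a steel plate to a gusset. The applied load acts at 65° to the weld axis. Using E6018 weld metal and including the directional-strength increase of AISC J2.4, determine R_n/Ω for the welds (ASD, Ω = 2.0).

E60XX → F_EXX = 60 ksi.
t_e = 0.707 × 0.4375 = 0.3093 in; A_we = 0.3093 × 22 = 6.805 in².
Directional factor: 1.0 + 0.5 sin^1.5(65°) = 1.431.
F_nw = 0.6 × 60 × 1.431 = 51.53 ksi.
R_n/Ω = (51.53 × 6.805) / 2.0 = 175.3 kip.

R_n/Ω ≈ 175 kip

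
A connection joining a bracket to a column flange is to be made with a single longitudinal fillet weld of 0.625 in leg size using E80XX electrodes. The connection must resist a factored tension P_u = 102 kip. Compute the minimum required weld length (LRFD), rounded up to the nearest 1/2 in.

L = 6.5 in

E80XX → F_EXX = 80 ksi.
Throat t_e = 0.707 × 0.625 = 0.4419 in.
φr_n = 0.75 × 0.6 × 80 × 0.4419 = 15.91 kip/in.
L_req = P_u / φr_n = 102 / 15.91 = 6.412 in total.
Round up → use L = 6.5 in.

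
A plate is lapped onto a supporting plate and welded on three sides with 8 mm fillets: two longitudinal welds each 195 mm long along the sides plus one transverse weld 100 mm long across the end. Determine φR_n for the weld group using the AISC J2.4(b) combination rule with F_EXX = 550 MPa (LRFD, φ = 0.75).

t_e = 0.707 × 8 = 5.656 mm.
R_nwl = 0.6 × 550 × 5.656 × 390 × 10⁻³ = 727.9 kN (longitudinal, 2 welds).
R_nwt = 0.6 × 550 × 5.656 × 100 × 10⁻³ = 186.6 kN (transverse, base value).
(i) R_nwl + R_nwt = 914.6 kN; (ii) 0.85 R_nwl + 1.5 R_nwt = 898.7 kN.
R_n = max = 914.6 kN [governs: (i)]; φR_n = 685.9 kN.

φR_n ≈ 686 kN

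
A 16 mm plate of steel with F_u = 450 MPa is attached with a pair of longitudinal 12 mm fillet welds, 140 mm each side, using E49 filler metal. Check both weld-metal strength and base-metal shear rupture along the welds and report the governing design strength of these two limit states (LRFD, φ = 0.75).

E49XX → F_EXX = 490 MPa.
t_e = 0.707 × 12 = 8.484 mm; L = 280 mm.
Weld metal: φR_n = 0.75 × 0.6 × 490 × 8.484 × 280 × 10⁻³ = 523.8 kN.
Base metal (shear rupture): φR_n = 0.75 × 0.6 × 450 × 16 × 280 × 10⁻³ = 907.2 kN.
Governing: weld metal.

φR_n ≈ 524 kN (weld metal governs)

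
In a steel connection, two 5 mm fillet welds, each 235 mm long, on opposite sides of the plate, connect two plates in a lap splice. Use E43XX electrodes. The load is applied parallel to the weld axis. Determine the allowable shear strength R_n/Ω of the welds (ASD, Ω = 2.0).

R_n/Ω ≈ 214 kN

E43XX → F_EXX = 430 MPa.
Effective throat t_e = 0.707 × 5 = 3.535 mm.
Total length L = 470 mm; A_we = 3.535 × 470 = 1661 mm².
F_nw = 0.6 F_EXX = 0.6 × 430 = 258 MPa.
R_n = 258 × 1661 × 10⁻³ = 428.7 kN; R_n/Ω = 428.7/2.0 = 214.3 kN.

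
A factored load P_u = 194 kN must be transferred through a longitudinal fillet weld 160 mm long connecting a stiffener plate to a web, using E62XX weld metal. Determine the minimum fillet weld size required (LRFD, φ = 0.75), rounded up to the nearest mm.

E62XX → F_EXX = 620 MPa.
Total weld length L = 160 mm.
Required throat t_e = P_u / (φ × 0.6 F_EXX × L) = 194 / (0.75 × 0.6 × 620 × 160 × 10⁻³) = 4.346 mm.
Required leg w = t_e / 0.707 = 6.147 mm → use 7 mm.

w = 7 mm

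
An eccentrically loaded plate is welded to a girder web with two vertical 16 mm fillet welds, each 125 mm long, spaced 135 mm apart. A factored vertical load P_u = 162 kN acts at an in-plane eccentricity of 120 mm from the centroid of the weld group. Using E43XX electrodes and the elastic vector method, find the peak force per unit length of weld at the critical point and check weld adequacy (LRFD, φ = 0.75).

E43XX → F_EXX = 430 MPa.
Total weld length L_w = 250 mm. Treat welds as unit-width lines.
Polar moment about centroid: J = 2[d³/12 + d(b/2)²] = 2[125³/12 + 125×67.5²] = 1465000 mm³.
Direct shear f_v = P/L_w = 162×10³ / 250 = 648 N/mm (vertical).
Torsion M = P·e = 162×10³ × 120 = 19440000 N·mm.
Critical point at (x, y) = (67.5, 62.5) from centroid. f_tx = M·y/J = 829.6 N/mm; f_ty = M·x/J = 896 N/mm.
Resultant f_max = √[f_tx² + (f_v + f_ty)²] = √[829.6² + (648 + 896)²] = 1753 N/mm.
Capacity per unit length: φr_n = 0.75 × 0.6 × 430 × (0.707 × 16) = 2189 N/mm.
1753 ≤ 2189 → adequate.

f_max ≈ 1750 N/mm; adequate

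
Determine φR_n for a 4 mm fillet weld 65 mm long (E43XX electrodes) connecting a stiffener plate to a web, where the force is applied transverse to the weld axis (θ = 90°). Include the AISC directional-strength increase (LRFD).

E43XX → F_EXX = 430 MPa.
t_e = 0.707 × 4 = 2.828 mm; A_we = 2.828 × 65 = 183.8 mm².
Directional factor: 1.0 + 0.5 sin^1.5(90°) = 1.5.
F_nw = 0.6 × 430 × 1.5 = 387 MPa.
φR_n = 0.75 × 387 × 183.8 × 10⁻³ = 53.35 kN.

φR_n ≈ 53.4 kN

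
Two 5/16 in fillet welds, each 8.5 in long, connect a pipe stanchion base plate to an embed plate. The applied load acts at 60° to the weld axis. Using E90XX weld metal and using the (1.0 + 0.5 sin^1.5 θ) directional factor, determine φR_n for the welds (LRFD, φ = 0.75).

φR_n ≈ 213 kip

E90XX → F_EXX = 90 ksi.
t_e = 0.707 × 0.3125 = 0.2209 in; A_we = 0.2209 × 17 = 3.756 in².
Directional factor: 1.0 + 0.5 sin^1.5(60°) = 1.403.
F_nw = 0.6 × 90 × 1.403 = 75.76 ksi.
φR_n = 0.75 × 75.76 × 3.756 = 213.4 kip.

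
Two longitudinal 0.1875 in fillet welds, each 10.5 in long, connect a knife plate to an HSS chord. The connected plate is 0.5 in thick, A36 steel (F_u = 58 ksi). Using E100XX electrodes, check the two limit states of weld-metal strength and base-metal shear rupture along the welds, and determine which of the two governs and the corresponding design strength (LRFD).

φR_n ≈ 125 kip (weld metal governs)

E100XX → F_EXX = 100 ksi.
t_e = 0.707 × 0.1875 = 0.1326 in; L = 21 in.
Weld metal: φR_n = 0.75 × 0.6 × 100 × 0.1326 × 21 = 125.3 kip.
Base metal (shear rupture): φR_n = 0.75 × 0.6 × 58 × 0.5 × 21 = 274 kip.
Governing: weld metal.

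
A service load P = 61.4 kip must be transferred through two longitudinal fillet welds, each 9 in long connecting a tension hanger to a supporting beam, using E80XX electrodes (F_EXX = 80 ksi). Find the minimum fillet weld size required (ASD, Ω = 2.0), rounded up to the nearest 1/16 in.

w = 1/4 in

Total weld length L = 18 in.
Required throat t_e = P × Ω / (0.6 F_EXX × L) = 61.4 × 2.0 / (0.6 × 80 × 18) = 0.1421 in.
Required leg w = t_e / 0.707 = 0.201 in → use 1/4 in.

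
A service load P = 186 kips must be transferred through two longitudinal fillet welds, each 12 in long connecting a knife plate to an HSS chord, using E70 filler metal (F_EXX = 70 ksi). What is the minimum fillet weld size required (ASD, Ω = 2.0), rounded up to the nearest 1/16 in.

w = 9/16 in

Total weld length L = 24 in.
Required throat t_e = P × Ω / (0.6 F_EXX × L) = 186 × 2.0 / (0.6 × 70 × 24) = 0.369 in.
Required leg w = t_e / 0.707 = 0.522 in → use 9/16 in.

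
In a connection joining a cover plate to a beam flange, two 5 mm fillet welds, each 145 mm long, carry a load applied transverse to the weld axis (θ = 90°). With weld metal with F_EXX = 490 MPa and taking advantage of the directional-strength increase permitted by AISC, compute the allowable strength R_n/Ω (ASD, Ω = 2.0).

t_e = 0.707 × 5 = 3.535 mm; A_we = 3.535 × 290 = 1025 mm².
Directional factor: 1.0 + 0.5 sin^1.5(90°) = 1.5.
F_nw = 0.6 × 490 × 1.5 = 441 MPa.
R_n/Ω = (441 × 1025) / 2.0 × 10⁻³ = 226 kN.

R_n/Ω ≈ 226 kN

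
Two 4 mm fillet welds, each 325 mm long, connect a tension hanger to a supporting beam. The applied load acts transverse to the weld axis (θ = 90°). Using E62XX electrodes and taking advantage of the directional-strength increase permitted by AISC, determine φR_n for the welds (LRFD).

φR_n ≈ 769 kN

E62XX → F_EXX = 620 MPa.
t_e = 0.707 × 4 = 2.828 mm; A_we = 2.828 × 650 = 1838 mm².
Directional factor: 1.0 + 0.5 sin^1.5(90°) = 1.5.
F_nw = 0.6 × 620 × 1.5 = 558 MPa.
φR_n = 0.75 × 558 × 1838 × 10⁻³ = 769.3 kN.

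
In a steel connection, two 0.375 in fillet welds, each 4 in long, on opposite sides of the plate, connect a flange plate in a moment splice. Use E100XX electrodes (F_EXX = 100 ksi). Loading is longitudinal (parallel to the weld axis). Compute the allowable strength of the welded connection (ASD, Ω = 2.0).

Effective throat t_e = 0.707 × 0.375 = 0.2651 in.
Total length L = 8 in; A_we = 0.2651 × 8 = 2.121 in².
F_nw = 0.6 F_EXX = 0.6 × 100 = 60 ksi.
R_n = 60 × 2.121 = 127.3 kips; R_n/Ω = 127.3/2.0 = 63.63 kips.

R_n/Ω ≈ 63.6 kips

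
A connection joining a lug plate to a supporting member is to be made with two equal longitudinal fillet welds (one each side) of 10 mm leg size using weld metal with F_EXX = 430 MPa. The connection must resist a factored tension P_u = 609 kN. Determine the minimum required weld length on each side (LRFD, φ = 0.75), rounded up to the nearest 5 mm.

L = 225 mm on each side

Throat t_e = 0.707 × 10 = 7.07 mm.
φr_n = 0.75 × 0.6 × 430 × 7.07 × 10⁻³ = 1.368 kN/mm.
L_req = P_u / φr_n = 609 / 1.368 = 445.2 mm total.
Per side: 445.2 / 2 = 222.6 mm.
Round up → use L = 225 mm on each side.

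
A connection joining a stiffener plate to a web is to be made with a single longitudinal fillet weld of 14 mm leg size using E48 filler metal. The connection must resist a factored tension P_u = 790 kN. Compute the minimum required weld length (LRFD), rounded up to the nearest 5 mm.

E48XX → F_EXX = 480 MPa.
Throat t_e = 0.707 × 14 = 9.898 mm.
φr_n = 0.75 × 0.6 × 480 × 9.898 × 10⁻³ = 2.138 kN/mm.
L_req = P_u / φr_n = 790 / 2.138 = 369.5 mm total.
Round up → use L = 370 mm.

L = 370 mm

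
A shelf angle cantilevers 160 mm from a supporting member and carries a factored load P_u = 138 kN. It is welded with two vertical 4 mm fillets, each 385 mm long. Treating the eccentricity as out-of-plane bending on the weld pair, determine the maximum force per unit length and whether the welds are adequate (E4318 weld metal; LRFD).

f_max ≈ 481 N/mm; adequate

E43XX → F_EXX = 430 MPa.
L_w = 2 × 385 = 770 mm; section modulus (unit throat) S = 2 × L²/6 = 49410 mm².
Direct shear f_v = P/L_w = 138×10³/770 = 179.2 N/mm.
Moment M = P × e = 138×10³ × 160 = 22080000 N·mm; bending f_b = M/S = 446.9 N/mm.
f_max = √(f_v² + f_b²) = √(179.2² + 446.9²) = 481.5 N/mm.
φr_n = 0.75 × 0.6 × 430 × (0.707 × 4) = 547.2 N/mm → adequate.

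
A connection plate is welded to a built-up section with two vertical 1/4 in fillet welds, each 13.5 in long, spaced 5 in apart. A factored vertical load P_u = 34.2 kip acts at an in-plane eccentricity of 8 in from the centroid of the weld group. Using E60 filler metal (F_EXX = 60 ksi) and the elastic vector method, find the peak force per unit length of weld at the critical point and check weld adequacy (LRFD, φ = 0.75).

f_max ≈ 4.02 kip/in; adequate

Total weld length L_w = 27 in. Treat welds as unit-width lines.
Polar moment about centroid: J = 2[d³/12 + d(b/2)²] = 2[13.5³/12 + 13.5×2.5²] = 578.8 in³.
Direct shear f_v = P/L_w = 34.2 / 27 = 1.267 kip/in (vertical).
Torsion M = P·e = 34.2 × 8 = 273.6 kip·in.
Critical point at (x, y) = (2.5, 6.75) from centroid. f_tx = M·y/J = 3.191 kip/in; f_ty = M·x/J = 1.182 kip/in.
Resultant f_max = √[f_tx² + (f_v + f_ty)²] = √[3.191² + (1.267 + 1.182)²] = 4.022 kip/in.
Capacity per unit length: φr_n = 0.75 × 0.6 × 60 × (0.707 × 0.25) = 4.772 kip/in.
4.022 ≤ 4.772 → adequate.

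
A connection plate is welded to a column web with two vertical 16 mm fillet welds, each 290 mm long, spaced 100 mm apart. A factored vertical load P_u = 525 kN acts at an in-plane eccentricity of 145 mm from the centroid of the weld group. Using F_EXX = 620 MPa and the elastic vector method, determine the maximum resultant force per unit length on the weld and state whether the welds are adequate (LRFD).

f_max ≈ 2560 N/mm; adequate

Total weld length L_w = 580 mm. Treat welds as unit-width lines.
Polar moment about centroid: J = 2[d³/12 + d(b/2)²] = 2[290³/12 + 290×50²] = 5515000 mm³.
Direct shear f_v = P/L_w = 525×10³ / 580 = 905.2 N/mm (vertical).
Torsion M = P·e = 525×10³ × 145 = 76125000 N·mm.
Critical point at (x, y) = (50, 145) from centroid. f_tx = M·y/J = 2002 N/mm; f_ty = M·x/J = 690.2 N/mm.
Resultant f_max = √[f_tx² + (f_v + f_ty)²] = √[2002² + (905.2 + 690.2)²] = 2560 N/mm.
Capacity per unit length: φr_n = 0.75 × 0.6 × 620 × (0.707 × 16) = 3156 N/mm.
2560 ≤ 3156 → adequate.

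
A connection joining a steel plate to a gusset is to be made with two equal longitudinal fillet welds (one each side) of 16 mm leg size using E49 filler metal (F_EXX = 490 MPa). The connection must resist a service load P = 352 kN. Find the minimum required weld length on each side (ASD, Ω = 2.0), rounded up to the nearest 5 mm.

Throat t_e = 0.707 × 16 = 11.31 mm.
r_n/Ω = (0.6 × 490 × 11.31) / 2.0 = 1663 N/mm = 1.663 kN/mm.
L_req = P / (r_n/Ω) = 352 / 1.663 = 211.7 mm total.
Per side: 211.7 / 2 = 105.8 mm.
Round up → use L = 110 mm on each side.

L = 110 mm on each side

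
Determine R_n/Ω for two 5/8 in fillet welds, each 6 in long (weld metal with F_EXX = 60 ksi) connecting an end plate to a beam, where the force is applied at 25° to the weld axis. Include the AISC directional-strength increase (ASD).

R_n/Ω ≈ 109 kips

t_e = 0.707 × 0.625 = 0.4419 in; A_we = 0.4419 × 12 = 5.302 in².
Directional factor: 1.0 + 0.5 sin^1.5(25°) = 1.137.
F_nw = 0.6 × 60 × 1.137 = 40.95 ksi.
R_n/Ω = (40.95 × 5.302) / 2.0 = 108.6 kips.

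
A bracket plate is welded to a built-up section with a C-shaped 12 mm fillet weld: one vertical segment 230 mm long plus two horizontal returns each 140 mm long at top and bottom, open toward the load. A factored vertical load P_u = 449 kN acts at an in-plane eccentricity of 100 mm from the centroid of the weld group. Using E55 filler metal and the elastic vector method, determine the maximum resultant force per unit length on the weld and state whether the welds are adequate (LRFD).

E55XX → F_EXX = 550 MPa.
Total weld length L_w = 510 mm. Treat welds as unit-width lines.
Centroid: x̄ = 2×140×70 / 510 = 38.43 mm from the vertical weld.
Polar moment about centroid: J = I_x + I_y = [230³/12 + 2×140×115²] + [230×38.43² + 2(140³/12 + 140×31.57²)] = 5793000 mm³.
Direct shear f_v = P/L_w = 449×10³ / 510 = 880.4 N/mm (vertical).
Torsion M = P·e = 449×10³ × 100 = 44900000 N·mm.
Critical point at (x, y) = (101.6, 115) from centroid. f_tx = M·y/J = 891.3 N/mm; f_ty = M·x/J = 787.2 N/mm.
Resultant f_max = √[f_tx² + (f_v + f_ty)²] = √[891.3² + (880.4 + 787.2)²] = 1891 N/mm.
Capacity per unit length: φr_n = 0.75 × 0.6 × 550 × (0.707 × 12) = 2100 N/mm.
1891 ≤ 2100 → adequate.

f_max ≈ 1890 N/mm; adequate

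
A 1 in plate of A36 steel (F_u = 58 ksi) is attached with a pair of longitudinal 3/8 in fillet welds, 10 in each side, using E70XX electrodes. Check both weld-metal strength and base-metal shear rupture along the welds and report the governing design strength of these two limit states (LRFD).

E70XX → F_EXX = 70 ksi.
t_e = 0.707 × 0.375 = 0.2651 in; L = 20 in.
Weld metal: φR_n = 0.75 × 0.6 × 70 × 0.2651 × 20 = 167 kips.
Base metal (shear rupture): φR_n = 0.75 × 0.6 × 58 × 1 × 20 = 522 kips.
Governing: weld metal.

φR_n ≈ 167 kips (weld metal governs)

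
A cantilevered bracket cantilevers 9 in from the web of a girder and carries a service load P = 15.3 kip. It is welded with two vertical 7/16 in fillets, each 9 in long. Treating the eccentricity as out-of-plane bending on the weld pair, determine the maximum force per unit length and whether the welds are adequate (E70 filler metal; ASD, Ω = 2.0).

f_max ≈ 5.17 kip/in; adequate

E70XX → F_EXX = 70 ksi.
L_w = 2 × 9 = 18 in; section modulus (unit throat) S = 2 × L²/6 = 27 in².
Direct shear f_v = P/L_w = 15.3/18 = 0.85 kip/in.
Moment M = P × e = 15.3 × 9 = 137.7 kip·in; bending f_b = M/S = 5.1 kip/in.
f_max = √(f_v² + f_b²) = √(0.85² + 5.1²) = 5.17 kip/in.
r_n/Ω = (1/2.0) × 0.6 × 70 × (0.707 × 0.4375) = 6.496 kip/in → adequate.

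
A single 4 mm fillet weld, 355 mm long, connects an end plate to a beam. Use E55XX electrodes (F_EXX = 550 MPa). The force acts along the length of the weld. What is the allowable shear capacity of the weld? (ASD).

R_n/Ω ≈ 166 kN

Effective throat t_e = 0.707 × 4 = 2.828 mm.
Total length L = 355 mm; A_we = 2.828 × 355 = 1004 mm².
F_nw = 0.6 F_EXX = 0.6 × 550 = 330 MPa.
R_n = 330 × 1004 × 10⁻³ = 331.3 kN; R_n/Ω = 331.3/2.0 = 165.7 kN.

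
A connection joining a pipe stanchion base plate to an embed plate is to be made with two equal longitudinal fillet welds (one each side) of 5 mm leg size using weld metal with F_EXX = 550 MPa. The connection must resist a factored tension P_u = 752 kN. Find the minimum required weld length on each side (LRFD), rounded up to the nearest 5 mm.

L = 430 mm on each side

Throat t_e = 0.707 × 5 = 3.535 mm.
φr_n = 0.75 × 0.6 × 550 × 3.535 × 10⁻³ = 0.8749 kN/mm.
L_req = P_u / φr_n = 752 / 0.8749 = 859.5 mm total.
Per side: 859.5 / 2 = 429.8 mm.
Round up → use L = 430 mm on each side.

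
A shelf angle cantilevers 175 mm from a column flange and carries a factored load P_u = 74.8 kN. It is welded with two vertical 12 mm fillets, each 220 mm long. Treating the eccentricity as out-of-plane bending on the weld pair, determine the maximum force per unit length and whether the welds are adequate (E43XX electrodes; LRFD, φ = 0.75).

E43XX → F_EXX = 430 MPa.
L_w = 2 × 220 = 440 mm; section modulus (unit throat) S = 2 × L²/6 = 16130 mm².
Direct shear f_v = P/L_w = 74.8×10³/440 = 170 N/mm.
Moment M = P × e = 74.8×10³ × 175 = 13090000 N·mm; bending f_b = M/S = 811.4 N/mm.
f_max = √(f_v² + f_b²) = √(170² + 811.4²) = 829 N/mm.
φr_n = 0.75 × 0.6 × 430 × (0.707 × 12) = 1642 N/mm → adequate.

f_max ≈ 829 N/mm; adequate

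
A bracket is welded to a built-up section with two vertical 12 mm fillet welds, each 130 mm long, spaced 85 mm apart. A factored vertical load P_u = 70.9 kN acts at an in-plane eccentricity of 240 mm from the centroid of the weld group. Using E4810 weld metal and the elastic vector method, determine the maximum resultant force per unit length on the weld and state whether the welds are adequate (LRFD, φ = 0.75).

f_max ≈ 1750 N/mm; adequate

E48XX → F_EXX = 480 MPa.
Total weld length L_w = 260 mm. Treat welds as unit-width lines.
Polar moment about centroid: J = 2[d³/12 + d(b/2)²] = 2[130³/12 + 130×42.5²] = 835800 mm³.
Direct shear f_v = P/L_w = 70.9×10³ / 260 = 272.7 N/mm (vertical).
Torsion M = P·e = 70.9×10³ × 240 = 17016000 N·mm.
Critical point at (x, y) = (42.5, 65) from centroid. f_tx = M·y/J = 1323 N/mm; f_ty = M·x/J = 865.3 N/mm.
Resultant f_max = √[f_tx² + (f_v + f_ty)²] = √[1323² + (272.7 + 865.3)²] = 1745 N/mm.
Capacity per unit length: φr_n = 0.75 × 0.6 × 480 × (0.707 × 12) = 1833 N/mm.
1745 ≤ 1833 → adequate.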